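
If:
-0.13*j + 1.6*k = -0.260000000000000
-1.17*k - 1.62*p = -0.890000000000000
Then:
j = 11.362261669954 - 17.0414201183432*p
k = 0.760683760683761 - 1.38461538461538*p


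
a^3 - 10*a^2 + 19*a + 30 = (a - 6)*(a - 5)*(a + 1)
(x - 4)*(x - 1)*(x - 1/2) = x^3 - 11*x^2/2 + 13*x/2 - 2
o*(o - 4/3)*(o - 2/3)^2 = o^4 - 8*o^3/3 + 20*o^2/9 - 16*o/27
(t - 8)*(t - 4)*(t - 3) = t^3 - 15*t^2 + 68*t - 96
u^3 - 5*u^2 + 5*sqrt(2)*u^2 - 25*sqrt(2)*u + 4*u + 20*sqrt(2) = (u - 4)*(u - 1)*(u + 5*sqrt(2))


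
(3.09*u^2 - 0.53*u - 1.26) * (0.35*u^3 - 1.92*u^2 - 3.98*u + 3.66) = 1.0815*u^5 - 6.1183*u^4 - 11.7216*u^3 + 15.838*u^2 + 3.075*u - 4.6116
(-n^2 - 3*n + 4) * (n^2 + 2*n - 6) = -n^4 - 5*n^3 + 4*n^2 + 26*n - 24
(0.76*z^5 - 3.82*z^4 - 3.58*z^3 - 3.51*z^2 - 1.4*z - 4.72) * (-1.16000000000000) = -0.8816*z^5 + 4.4312*z^4 + 4.1528*z^3 + 4.0716*z^2 + 1.624*z + 5.4752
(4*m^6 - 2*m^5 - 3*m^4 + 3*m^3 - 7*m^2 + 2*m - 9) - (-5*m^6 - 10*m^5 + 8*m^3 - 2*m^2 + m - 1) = 9*m^6 + 8*m^5 - 3*m^4 - 5*m^3 - 5*m^2 + m - 8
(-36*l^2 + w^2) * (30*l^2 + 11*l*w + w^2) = -1080*l^4 - 396*l^3*w - 6*l^2*w^2 + 11*l*w^3 + w^4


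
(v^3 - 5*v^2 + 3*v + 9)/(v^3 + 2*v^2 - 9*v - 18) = (v^2 - 2*v - 3)/(v^2 + 5*v + 6)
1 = 1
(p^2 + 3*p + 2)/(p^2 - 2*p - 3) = (p + 2)/(p - 3)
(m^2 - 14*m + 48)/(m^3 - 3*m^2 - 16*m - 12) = (m - 8)/(m^2 + 3*m + 2)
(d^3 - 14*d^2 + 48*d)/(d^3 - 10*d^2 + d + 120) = d*(d - 6)/(d^2 - 2*d - 15)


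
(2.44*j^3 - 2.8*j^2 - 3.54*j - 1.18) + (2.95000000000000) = 2.44*j^3 - 2.8*j^2 - 3.54*j + 1.77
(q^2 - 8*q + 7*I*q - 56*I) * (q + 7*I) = q^3 - 8*q^2 + 14*I*q^2 - 49*q - 112*I*q + 392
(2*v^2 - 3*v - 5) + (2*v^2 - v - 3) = 4*v^2 - 4*v - 8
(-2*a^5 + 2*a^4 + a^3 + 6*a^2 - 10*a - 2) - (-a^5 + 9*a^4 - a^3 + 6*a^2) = -a^5 - 7*a^4 + 2*a^3 - 10*a - 2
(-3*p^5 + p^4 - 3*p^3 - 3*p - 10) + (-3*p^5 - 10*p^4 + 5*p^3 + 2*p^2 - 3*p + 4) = -6*p^5 - 9*p^4 + 2*p^3 + 2*p^2 - 6*p - 6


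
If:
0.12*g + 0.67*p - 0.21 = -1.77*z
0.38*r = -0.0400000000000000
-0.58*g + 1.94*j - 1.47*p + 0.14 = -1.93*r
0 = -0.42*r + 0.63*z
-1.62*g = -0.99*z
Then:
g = -0.04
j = 0.40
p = 0.51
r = -0.11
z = -0.07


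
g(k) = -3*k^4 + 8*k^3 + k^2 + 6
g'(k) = -12*k^3 + 24*k^2 + 2*k = 2*k*(-6*k^2 + 12*k + 1)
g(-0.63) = 3.92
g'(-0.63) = 11.27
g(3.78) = -160.11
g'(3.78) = -297.64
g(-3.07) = -482.54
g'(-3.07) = 567.27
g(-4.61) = -2111.48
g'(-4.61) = 1676.50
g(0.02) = 6.00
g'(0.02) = 0.05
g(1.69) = 23.00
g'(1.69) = 14.00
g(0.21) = 6.11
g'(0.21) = 1.37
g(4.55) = -505.51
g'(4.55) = -624.40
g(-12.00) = -75882.00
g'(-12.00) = 24168.00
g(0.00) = 6.00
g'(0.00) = 0.00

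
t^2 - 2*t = t*(t - 2)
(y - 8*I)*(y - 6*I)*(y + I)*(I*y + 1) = I*y^4 + 14*y^3 - 47*I*y^2 + 14*y - 48*I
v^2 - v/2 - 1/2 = (v - 1)*(v + 1/2)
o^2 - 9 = (o - 3)*(o + 3)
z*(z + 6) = z^2 + 6*z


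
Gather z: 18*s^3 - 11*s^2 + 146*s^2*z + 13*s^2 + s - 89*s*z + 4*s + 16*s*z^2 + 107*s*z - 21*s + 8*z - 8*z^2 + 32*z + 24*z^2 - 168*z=18*s^3 + 2*s^2 - 16*s + z^2*(16*s + 16) + z*(146*s^2 + 18*s - 128)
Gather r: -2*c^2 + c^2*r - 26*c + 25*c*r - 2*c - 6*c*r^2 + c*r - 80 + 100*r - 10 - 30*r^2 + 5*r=-2*c^2 - 28*c + r^2*(-6*c - 30) + r*(c^2 + 26*c + 105) - 90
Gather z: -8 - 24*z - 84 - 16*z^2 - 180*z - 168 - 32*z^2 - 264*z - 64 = -48*z^2 - 468*z - 324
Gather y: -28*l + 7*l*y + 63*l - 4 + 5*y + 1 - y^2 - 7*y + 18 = 35*l - y^2 + y*(7*l - 2) + 15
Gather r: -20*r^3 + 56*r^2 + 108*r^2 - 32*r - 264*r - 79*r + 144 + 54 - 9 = -20*r^3 + 164*r^2 - 375*r + 189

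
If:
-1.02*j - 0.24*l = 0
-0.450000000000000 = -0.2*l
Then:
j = -0.53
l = 2.25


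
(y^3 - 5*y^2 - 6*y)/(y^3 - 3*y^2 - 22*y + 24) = y*(y + 1)/(y^2 + 3*y - 4)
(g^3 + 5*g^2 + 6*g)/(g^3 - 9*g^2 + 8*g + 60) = g*(g + 3)/(g^2 - 11*g + 30)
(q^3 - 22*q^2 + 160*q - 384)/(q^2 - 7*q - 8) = (q^2 - 14*q + 48)/(q + 1)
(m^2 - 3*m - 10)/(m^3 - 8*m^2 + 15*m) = (m + 2)/(m*(m - 3))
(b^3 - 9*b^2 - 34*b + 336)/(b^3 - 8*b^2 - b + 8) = (b^2 - b - 42)/(b^2 - 1)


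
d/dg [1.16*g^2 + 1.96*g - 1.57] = 2.32*g + 1.96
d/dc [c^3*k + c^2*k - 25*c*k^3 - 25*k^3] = k*(3*c^2 + 2*c - 25*k^2)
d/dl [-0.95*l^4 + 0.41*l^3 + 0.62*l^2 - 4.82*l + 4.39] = -3.8*l^3 + 1.23*l^2 + 1.24*l - 4.82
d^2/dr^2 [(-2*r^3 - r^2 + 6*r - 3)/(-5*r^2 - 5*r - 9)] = 2*(-215*r^3 + 360*r^2 + 1521*r + 291)/(125*r^6 + 375*r^5 + 1050*r^4 + 1475*r^3 + 1890*r^2 + 1215*r + 729)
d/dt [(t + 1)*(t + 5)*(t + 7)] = 3*t^2 + 26*t + 47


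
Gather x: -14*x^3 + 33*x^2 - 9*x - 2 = -14*x^3 + 33*x^2 - 9*x - 2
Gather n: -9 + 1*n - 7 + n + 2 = 2*n - 14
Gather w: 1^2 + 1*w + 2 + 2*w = 3*w + 3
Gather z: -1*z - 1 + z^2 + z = z^2 - 1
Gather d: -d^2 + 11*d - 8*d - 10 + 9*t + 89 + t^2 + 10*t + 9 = -d^2 + 3*d + t^2 + 19*t + 88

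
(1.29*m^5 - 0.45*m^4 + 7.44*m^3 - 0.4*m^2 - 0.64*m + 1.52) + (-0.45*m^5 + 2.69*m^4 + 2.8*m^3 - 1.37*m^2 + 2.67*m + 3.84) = 0.84*m^5 + 2.24*m^4 + 10.24*m^3 - 1.77*m^2 + 2.03*m + 5.36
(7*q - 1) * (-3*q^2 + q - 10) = -21*q^3 + 10*q^2 - 71*q + 10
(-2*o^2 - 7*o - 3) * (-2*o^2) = 4*o^4 + 14*o^3 + 6*o^2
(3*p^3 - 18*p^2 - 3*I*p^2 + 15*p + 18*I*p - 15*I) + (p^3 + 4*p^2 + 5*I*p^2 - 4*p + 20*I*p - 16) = 4*p^3 - 14*p^2 + 2*I*p^2 + 11*p + 38*I*p - 16 - 15*I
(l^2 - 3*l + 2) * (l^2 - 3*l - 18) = l^4 - 6*l^3 - 7*l^2 + 48*l - 36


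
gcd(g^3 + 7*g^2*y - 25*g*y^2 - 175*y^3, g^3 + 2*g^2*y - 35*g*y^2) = -g^2 - 2*g*y + 35*y^2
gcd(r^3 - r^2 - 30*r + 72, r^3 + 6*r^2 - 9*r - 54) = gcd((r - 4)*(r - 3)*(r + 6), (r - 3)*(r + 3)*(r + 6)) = r^2 + 3*r - 18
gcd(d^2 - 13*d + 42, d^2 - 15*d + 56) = d - 7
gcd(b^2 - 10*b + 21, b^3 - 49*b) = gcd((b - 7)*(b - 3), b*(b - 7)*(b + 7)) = b - 7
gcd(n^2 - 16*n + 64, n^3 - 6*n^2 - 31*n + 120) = n - 8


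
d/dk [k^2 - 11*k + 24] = 2*k - 11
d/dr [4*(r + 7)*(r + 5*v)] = 8*r + 20*v + 28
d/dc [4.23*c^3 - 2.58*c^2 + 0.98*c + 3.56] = 12.69*c^2 - 5.16*c + 0.98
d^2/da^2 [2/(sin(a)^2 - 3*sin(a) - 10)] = 2*(-4*sin(a)^4 + 9*sin(a)^3 - 43*sin(a)^2 + 12*sin(a) + 38)/((sin(a) - 5)^3*(sin(a) + 2)^3)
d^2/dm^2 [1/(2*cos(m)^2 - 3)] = 4*(4*sin(m)^4 - cos(4*m))/(cos(2*m) - 2)^3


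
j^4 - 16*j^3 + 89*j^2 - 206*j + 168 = (j - 7)*(j - 4)*(j - 3)*(j - 2)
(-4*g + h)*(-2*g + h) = 8*g^2 - 6*g*h + h^2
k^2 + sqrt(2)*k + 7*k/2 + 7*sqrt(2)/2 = (k + 7/2)*(k + sqrt(2))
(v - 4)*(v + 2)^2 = v^3 - 12*v - 16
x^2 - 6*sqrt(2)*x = x*(x - 6*sqrt(2))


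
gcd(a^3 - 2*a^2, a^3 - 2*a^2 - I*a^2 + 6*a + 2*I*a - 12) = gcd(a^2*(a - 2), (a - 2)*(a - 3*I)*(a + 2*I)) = a - 2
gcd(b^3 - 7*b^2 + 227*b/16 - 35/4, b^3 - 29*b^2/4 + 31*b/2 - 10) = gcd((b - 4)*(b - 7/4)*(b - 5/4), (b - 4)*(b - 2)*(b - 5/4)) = b^2 - 21*b/4 + 5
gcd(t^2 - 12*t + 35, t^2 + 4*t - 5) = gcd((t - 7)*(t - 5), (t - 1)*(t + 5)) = 1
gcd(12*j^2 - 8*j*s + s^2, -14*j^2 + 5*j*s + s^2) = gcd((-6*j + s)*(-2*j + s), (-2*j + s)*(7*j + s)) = -2*j + s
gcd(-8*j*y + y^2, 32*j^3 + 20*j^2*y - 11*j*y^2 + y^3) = -8*j + y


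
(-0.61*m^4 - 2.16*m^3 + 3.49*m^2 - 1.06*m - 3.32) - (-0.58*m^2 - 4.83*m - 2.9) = -0.61*m^4 - 2.16*m^3 + 4.07*m^2 + 3.77*m - 0.42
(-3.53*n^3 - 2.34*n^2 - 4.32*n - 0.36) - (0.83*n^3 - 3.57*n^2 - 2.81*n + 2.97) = -4.36*n^3 + 1.23*n^2 - 1.51*n - 3.33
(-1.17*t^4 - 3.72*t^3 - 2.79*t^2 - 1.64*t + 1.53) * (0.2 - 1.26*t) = 1.4742*t^5 + 4.4532*t^4 + 2.7714*t^3 + 1.5084*t^2 - 2.2558*t + 0.306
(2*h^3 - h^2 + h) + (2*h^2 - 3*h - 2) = 2*h^3 + h^2 - 2*h - 2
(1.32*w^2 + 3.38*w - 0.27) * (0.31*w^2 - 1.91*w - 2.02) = 0.4092*w^4 - 1.4734*w^3 - 9.2059*w^2 - 6.3119*w + 0.5454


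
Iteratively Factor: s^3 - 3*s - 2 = (s + 1)*(s^2 - s - 2) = (s - 2)*(s + 1)*(s + 1)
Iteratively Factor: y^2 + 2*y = (y)*(y + 2)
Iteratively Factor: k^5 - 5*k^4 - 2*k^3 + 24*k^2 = (k + 2)*(k^4 - 7*k^3 + 12*k^2) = k*(k + 2)*(k^3 - 7*k^2 + 12*k) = k^2*(k + 2)*(k^2 - 7*k + 12) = k^2*(k - 3)*(k + 2)*(k - 4)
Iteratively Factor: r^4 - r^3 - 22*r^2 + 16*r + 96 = (r - 3)*(r^3 + 2*r^2 - 16*r - 32) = (r - 3)*(r + 4)*(r^2 - 2*r - 8) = (r - 4)*(r - 3)*(r + 4)*(r + 2)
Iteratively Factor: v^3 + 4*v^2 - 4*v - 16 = (v + 4)*(v^2 - 4) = (v - 2)*(v + 4)*(v + 2)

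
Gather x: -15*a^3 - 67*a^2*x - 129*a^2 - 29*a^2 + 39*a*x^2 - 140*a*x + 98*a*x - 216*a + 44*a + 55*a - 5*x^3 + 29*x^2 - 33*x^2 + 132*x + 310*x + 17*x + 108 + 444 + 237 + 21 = -15*a^3 - 158*a^2 - 117*a - 5*x^3 + x^2*(39*a - 4) + x*(-67*a^2 - 42*a + 459) + 810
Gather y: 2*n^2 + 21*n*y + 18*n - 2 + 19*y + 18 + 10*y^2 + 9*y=2*n^2 + 18*n + 10*y^2 + y*(21*n + 28) + 16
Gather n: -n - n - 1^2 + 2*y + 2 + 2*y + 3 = -2*n + 4*y + 4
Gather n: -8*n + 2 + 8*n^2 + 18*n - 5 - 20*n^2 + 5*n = -12*n^2 + 15*n - 3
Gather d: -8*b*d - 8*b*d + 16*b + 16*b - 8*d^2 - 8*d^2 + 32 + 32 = -16*b*d + 32*b - 16*d^2 + 64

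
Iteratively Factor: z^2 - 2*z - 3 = (z - 3)*(z + 1)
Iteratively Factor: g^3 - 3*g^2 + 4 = (g - 2)*(g^2 - g - 2) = (g - 2)*(g + 1)*(g - 2)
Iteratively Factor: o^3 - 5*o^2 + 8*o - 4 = (o - 2)*(o^2 - 3*o + 2) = (o - 2)^2*(o - 1)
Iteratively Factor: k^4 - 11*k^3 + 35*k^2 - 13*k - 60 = (k - 5)*(k^3 - 6*k^2 + 5*k + 12) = (k - 5)*(k - 4)*(k^2 - 2*k - 3) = (k - 5)*(k - 4)*(k + 1)*(k - 3)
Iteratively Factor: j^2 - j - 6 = (j + 2)*(j - 3)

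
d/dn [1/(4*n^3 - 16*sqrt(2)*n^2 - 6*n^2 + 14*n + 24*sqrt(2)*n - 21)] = 2*(-6*n^2 + 6*n + 16*sqrt(2)*n - 12*sqrt(2) - 7)/(4*n^3 - 16*sqrt(2)*n^2 - 6*n^2 + 14*n + 24*sqrt(2)*n - 21)^2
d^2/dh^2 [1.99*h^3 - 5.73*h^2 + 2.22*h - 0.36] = 11.94*h - 11.46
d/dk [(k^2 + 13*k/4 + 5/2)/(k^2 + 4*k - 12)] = (3*k^2 - 116*k - 196)/(4*(k^4 + 8*k^3 - 8*k^2 - 96*k + 144))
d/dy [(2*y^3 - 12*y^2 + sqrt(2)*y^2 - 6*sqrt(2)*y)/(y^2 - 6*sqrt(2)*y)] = 2*(y^2 - 12*sqrt(2)*y - 6 + 39*sqrt(2))/(y^2 - 12*sqrt(2)*y + 72)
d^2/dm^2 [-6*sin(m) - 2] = 6*sin(m)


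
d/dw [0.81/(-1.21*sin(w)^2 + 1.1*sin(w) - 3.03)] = (1.9602*sin(w) - 0.891)*cos(w)/(1.21*sin(w)^2 - 1.1*sin(w) + 3.03)^2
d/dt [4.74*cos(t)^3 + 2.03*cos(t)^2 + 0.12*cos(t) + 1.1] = (14.22*sin(t)^2 - 4.06*cos(t) - 14.34)*sin(t)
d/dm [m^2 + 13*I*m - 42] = 2*m + 13*I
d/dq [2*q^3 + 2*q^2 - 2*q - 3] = 6*q^2 + 4*q - 2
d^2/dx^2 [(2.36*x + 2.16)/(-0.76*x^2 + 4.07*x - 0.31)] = (-(1.52*x - 4.07)*(2.36*x + 2.16)*(3.04*x - 8.14) + (10.7616*x - 15.9272)*(0.76*x^2 - 4.07*x + 0.31))/(0.76*x^2 - 4.07*x + 0.31)^3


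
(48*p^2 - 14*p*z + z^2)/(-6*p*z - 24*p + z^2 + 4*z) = (-8*p + z)/(z + 4)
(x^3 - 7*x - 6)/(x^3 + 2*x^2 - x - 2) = (x - 3)/(x - 1)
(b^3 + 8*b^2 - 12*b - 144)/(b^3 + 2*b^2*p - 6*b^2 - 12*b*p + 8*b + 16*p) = (b^2 + 12*b + 36)/(b^2 + 2*b*p - 2*b - 4*p)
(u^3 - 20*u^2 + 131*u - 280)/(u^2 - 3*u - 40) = (u^2 - 12*u + 35)/(u + 5)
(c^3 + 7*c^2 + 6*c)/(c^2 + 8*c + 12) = c*(c + 1)/(c + 2)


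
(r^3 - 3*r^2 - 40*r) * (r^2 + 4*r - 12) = r^5 + r^4 - 64*r^3 - 124*r^2 + 480*r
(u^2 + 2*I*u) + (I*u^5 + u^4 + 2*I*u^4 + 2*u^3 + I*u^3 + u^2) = I*u^5 + u^4 + 2*I*u^4 + 2*u^3 + I*u^3 + 2*u^2 + 2*I*u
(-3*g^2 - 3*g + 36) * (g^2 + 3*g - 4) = -3*g^4 - 12*g^3 + 39*g^2 + 120*g - 144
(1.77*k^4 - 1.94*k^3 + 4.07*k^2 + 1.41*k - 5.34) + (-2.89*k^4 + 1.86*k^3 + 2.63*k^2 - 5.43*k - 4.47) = -1.12*k^4 - 0.0799999999999998*k^3 + 6.7*k^2 - 4.02*k - 9.81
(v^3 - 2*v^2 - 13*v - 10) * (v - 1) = v^4 - 3*v^3 - 11*v^2 + 3*v + 10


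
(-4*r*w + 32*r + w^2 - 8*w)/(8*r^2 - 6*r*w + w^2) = (8 - w)/(2*r - w)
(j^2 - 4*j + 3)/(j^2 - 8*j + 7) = (j - 3)/(j - 7)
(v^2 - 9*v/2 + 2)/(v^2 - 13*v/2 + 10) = (2*v - 1)/(2*v - 5)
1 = 1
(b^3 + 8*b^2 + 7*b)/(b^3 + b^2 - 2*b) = (b^2 + 8*b + 7)/(b^2 + b - 2)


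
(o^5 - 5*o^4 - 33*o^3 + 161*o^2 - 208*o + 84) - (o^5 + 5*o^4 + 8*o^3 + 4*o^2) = -10*o^4 - 41*o^3 + 157*o^2 - 208*o + 84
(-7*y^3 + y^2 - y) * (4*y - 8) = -28*y^4 + 60*y^3 - 12*y^2 + 8*y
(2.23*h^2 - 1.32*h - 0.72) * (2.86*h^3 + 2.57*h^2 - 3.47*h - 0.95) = 6.3778*h^5 + 1.9559*h^4 - 13.1897*h^3 + 0.611500000000001*h^2 + 3.7524*h + 0.684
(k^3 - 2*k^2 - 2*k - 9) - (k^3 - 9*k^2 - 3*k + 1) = 7*k^2 + k - 10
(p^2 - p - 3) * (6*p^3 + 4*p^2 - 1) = 6*p^5 - 2*p^4 - 22*p^3 - 13*p^2 + p + 3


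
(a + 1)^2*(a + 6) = a^3 + 8*a^2 + 13*a + 6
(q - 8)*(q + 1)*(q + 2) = q^3 - 5*q^2 - 22*q - 16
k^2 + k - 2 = (k - 1)*(k + 2)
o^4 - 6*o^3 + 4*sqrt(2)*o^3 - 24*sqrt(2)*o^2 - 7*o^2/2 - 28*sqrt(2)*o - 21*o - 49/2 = (o - 7)*(o + 1)*(o + sqrt(2)/2)*(o + 7*sqrt(2)/2)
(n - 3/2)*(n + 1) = n^2 - n/2 - 3/2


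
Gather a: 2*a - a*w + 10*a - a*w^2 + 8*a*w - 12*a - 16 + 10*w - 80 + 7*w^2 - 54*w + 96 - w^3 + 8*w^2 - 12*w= a*(-w^2 + 7*w) - w^3 + 15*w^2 - 56*w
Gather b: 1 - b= 1 - b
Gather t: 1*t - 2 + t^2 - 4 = t^2 + t - 6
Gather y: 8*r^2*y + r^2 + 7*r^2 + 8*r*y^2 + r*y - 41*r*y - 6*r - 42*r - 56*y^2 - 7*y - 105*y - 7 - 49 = 8*r^2 - 48*r + y^2*(8*r - 56) + y*(8*r^2 - 40*r - 112) - 56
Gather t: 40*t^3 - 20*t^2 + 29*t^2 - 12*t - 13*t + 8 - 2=40*t^3 + 9*t^2 - 25*t + 6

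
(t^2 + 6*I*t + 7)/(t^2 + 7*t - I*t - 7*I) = (t + 7*I)/(t + 7)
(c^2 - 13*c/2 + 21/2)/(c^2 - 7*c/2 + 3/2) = (2*c - 7)/(2*c - 1)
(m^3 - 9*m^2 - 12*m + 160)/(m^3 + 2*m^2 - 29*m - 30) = (m^2 - 4*m - 32)/(m^2 + 7*m + 6)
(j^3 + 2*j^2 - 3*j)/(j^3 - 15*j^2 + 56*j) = (j^2 + 2*j - 3)/(j^2 - 15*j + 56)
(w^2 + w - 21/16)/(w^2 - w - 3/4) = (-16*w^2 - 16*w + 21)/(4*(-4*w^2 + 4*w + 3))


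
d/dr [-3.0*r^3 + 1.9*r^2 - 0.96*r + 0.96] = -9.0*r^2 + 3.8*r - 0.96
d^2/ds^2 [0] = 0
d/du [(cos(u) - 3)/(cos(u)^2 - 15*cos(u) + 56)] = (cos(u)^2 - 6*cos(u) - 11)*sin(u)/(cos(u)^2 - 15*cos(u) + 56)^2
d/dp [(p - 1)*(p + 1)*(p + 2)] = 3*p^2 + 4*p - 1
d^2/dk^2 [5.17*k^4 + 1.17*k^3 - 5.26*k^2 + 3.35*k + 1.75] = 62.04*k^2 + 7.02*k - 10.52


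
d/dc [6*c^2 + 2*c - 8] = 12*c + 2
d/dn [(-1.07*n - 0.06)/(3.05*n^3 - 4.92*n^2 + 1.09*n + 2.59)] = (6.527*n^3 - 4.7154*n^2 - 0.5904*n - 2.7059)/(9.3025*n^6 - 30.012*n^5 + 30.8554*n^4 + 5.0734*n^3 - 24.2975*n^2 + 5.6462*n + 6.7081)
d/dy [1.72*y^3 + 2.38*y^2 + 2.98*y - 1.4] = 5.16*y^2 + 4.76*y + 2.98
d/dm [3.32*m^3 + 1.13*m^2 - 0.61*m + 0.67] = 9.96*m^2 + 2.26*m - 0.61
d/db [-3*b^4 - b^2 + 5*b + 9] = -12*b^3 - 2*b + 5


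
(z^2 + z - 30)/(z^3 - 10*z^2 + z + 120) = (z + 6)/(z^2 - 5*z - 24)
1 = 1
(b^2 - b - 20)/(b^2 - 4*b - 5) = (b + 4)/(b + 1)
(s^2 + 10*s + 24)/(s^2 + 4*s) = (s + 6)/s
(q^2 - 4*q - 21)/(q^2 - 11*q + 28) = (q + 3)/(q - 4)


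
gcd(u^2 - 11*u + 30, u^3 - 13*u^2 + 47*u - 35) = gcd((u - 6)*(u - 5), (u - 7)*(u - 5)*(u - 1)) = u - 5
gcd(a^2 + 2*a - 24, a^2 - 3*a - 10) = 1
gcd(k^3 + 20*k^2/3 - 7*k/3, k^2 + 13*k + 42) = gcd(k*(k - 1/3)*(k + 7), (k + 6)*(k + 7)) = k + 7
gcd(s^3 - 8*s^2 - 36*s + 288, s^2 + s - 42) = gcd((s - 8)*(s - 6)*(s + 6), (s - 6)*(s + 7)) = s - 6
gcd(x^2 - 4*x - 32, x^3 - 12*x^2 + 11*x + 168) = x - 8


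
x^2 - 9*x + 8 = (x - 8)*(x - 1)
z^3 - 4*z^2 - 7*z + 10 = (z - 5)*(z - 1)*(z + 2)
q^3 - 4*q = q*(q - 2)*(q + 2)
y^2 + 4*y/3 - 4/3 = (y - 2/3)*(y + 2)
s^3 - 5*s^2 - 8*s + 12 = (s - 6)*(s - 1)*(s + 2)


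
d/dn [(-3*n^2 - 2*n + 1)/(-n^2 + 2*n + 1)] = 4*(-2*n^2 - n - 1)/(n^4 - 4*n^3 + 2*n^2 + 4*n + 1)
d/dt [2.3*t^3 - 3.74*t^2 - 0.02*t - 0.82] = 6.9*t^2 - 7.48*t - 0.02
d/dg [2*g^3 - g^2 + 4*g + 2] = 6*g^2 - 2*g + 4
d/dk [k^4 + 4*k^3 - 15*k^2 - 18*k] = 4*k^3 + 12*k^2 - 30*k - 18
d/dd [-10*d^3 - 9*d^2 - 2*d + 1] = -30*d^2 - 18*d - 2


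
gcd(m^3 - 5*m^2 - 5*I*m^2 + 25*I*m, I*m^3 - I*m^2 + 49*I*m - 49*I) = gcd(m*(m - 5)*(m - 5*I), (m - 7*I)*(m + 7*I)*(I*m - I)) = 1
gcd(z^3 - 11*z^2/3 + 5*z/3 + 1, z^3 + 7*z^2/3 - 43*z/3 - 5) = z^2 - 8*z/3 - 1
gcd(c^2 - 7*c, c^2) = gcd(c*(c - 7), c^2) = c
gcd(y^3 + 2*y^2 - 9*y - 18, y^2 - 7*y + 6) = 1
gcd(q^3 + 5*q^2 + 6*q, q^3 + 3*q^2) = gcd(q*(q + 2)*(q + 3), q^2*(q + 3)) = q^2 + 3*q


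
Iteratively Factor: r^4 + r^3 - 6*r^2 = (r)*(r^3 + r^2 - 6*r) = r*(r + 3)*(r^2 - 2*r) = r*(r - 2)*(r + 3)*(r)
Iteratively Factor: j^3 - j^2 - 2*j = (j + 1)*(j^2 - 2*j) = j*(j + 1)*(j - 2)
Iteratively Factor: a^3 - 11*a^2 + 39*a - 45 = (a - 3)*(a^2 - 8*a + 15) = (a - 5)*(a - 3)*(a - 3)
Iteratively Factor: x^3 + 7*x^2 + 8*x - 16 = (x - 1)*(x^2 + 8*x + 16) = (x - 1)*(x + 4)*(x + 4)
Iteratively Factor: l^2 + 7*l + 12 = (l + 4)*(l + 3)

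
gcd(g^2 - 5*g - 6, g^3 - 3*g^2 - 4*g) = g + 1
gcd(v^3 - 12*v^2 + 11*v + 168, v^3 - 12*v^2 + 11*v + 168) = v^3 - 12*v^2 + 11*v + 168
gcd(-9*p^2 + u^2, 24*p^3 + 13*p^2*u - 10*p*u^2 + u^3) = 3*p - u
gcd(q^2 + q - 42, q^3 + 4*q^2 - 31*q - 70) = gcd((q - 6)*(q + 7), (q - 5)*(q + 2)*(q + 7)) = q + 7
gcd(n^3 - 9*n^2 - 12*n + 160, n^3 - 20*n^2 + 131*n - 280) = n^2 - 13*n + 40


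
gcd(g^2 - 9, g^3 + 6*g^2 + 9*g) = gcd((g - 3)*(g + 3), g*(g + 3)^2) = g + 3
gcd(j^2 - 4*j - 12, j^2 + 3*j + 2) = j + 2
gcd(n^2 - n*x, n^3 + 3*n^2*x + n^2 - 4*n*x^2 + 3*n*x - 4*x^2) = -n + x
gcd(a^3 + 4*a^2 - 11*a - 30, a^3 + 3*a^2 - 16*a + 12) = 1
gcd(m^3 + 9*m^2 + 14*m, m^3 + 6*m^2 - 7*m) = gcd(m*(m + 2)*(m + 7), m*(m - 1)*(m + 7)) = m^2 + 7*m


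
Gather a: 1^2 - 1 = 0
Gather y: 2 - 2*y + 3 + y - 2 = 3 - y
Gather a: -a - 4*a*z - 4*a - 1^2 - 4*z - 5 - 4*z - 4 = a*(-4*z - 5) - 8*z - 10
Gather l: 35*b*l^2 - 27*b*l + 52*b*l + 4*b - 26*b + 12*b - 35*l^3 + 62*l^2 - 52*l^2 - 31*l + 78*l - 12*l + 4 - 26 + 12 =-10*b - 35*l^3 + l^2*(35*b + 10) + l*(25*b + 35) - 10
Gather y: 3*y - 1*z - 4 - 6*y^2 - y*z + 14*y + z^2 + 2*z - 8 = -6*y^2 + y*(17 - z) + z^2 + z - 12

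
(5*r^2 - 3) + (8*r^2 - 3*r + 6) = 13*r^2 - 3*r + 3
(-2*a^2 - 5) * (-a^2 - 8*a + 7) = 2*a^4 + 16*a^3 - 9*a^2 + 40*a - 35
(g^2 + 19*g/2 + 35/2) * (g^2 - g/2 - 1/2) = g^4 + 9*g^3 + 49*g^2/4 - 27*g/2 - 35/4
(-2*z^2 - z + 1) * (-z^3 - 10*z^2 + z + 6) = 2*z^5 + 21*z^4 + 7*z^3 - 23*z^2 - 5*z + 6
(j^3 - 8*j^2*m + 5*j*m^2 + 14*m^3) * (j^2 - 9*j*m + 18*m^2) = j^5 - 17*j^4*m + 95*j^3*m^2 - 175*j^2*m^3 - 36*j*m^4 + 252*m^5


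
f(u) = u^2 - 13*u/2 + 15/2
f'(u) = 2*u - 13/2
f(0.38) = 5.17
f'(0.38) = -5.74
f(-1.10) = 15.86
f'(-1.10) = -8.70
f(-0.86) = 13.83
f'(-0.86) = -8.22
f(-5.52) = 73.85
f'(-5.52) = -17.54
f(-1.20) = 16.74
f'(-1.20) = -8.90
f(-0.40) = 10.26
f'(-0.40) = -7.30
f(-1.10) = 15.86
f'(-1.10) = -8.70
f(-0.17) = 8.63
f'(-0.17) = -6.84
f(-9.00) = 147.00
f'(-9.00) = -24.50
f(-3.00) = 36.00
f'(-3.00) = -12.50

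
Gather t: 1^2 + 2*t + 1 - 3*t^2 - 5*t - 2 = -3*t^2 - 3*t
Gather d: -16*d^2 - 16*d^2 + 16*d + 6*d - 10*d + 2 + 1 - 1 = -32*d^2 + 12*d + 2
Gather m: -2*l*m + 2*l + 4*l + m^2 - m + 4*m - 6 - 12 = 6*l + m^2 + m*(3 - 2*l) - 18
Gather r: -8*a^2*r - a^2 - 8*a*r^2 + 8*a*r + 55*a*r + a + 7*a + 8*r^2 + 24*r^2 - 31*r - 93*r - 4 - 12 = -a^2 + 8*a + r^2*(32 - 8*a) + r*(-8*a^2 + 63*a - 124) - 16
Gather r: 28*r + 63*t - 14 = 28*r + 63*t - 14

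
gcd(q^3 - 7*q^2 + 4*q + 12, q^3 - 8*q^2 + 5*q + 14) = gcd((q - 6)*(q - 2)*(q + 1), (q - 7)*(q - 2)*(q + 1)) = q^2 - q - 2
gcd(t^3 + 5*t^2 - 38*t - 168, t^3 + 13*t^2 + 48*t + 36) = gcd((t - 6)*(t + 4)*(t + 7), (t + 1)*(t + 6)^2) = 1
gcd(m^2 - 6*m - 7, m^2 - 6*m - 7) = m^2 - 6*m - 7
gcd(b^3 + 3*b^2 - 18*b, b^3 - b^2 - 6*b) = b^2 - 3*b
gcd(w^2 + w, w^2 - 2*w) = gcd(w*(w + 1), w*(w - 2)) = w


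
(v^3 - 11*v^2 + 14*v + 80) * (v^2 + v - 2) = v^5 - 10*v^4 + v^3 + 116*v^2 + 52*v - 160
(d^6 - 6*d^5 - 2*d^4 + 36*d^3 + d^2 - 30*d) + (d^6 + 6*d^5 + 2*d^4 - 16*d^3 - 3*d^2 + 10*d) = 2*d^6 + 20*d^3 - 2*d^2 - 20*d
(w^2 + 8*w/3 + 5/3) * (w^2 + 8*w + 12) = w^4 + 32*w^3/3 + 35*w^2 + 136*w/3 + 20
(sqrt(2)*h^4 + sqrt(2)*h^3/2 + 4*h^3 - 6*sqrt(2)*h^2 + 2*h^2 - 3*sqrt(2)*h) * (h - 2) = sqrt(2)*h^5 - 3*sqrt(2)*h^4/2 + 4*h^4 - 7*sqrt(2)*h^3 - 6*h^3 - 4*h^2 + 9*sqrt(2)*h^2 + 6*sqrt(2)*h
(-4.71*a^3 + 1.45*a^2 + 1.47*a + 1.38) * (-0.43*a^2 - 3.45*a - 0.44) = 2.0253*a^5 + 15.626*a^4 - 3.5622*a^3 - 6.3029*a^2 - 5.4078*a - 0.6072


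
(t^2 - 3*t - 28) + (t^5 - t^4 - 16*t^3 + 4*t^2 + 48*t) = t^5 - t^4 - 16*t^3 + 5*t^2 + 45*t - 28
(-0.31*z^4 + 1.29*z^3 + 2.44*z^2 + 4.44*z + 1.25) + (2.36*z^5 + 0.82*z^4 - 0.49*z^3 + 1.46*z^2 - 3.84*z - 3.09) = 2.36*z^5 + 0.51*z^4 + 0.8*z^3 + 3.9*z^2 + 0.600000000000001*z - 1.84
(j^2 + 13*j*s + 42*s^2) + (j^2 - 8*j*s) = 2*j^2 + 5*j*s + 42*s^2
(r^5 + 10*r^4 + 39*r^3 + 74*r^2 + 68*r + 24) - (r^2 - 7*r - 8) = r^5 + 10*r^4 + 39*r^3 + 73*r^2 + 75*r + 32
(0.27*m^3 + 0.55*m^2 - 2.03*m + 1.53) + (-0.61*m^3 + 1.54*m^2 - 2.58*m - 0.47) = -0.34*m^3 + 2.09*m^2 - 4.61*m + 1.06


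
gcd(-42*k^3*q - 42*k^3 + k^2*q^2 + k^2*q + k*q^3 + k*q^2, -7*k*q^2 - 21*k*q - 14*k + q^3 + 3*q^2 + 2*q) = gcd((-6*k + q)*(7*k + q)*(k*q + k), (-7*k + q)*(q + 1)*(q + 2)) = q + 1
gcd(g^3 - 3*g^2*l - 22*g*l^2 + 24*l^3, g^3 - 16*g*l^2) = g + 4*l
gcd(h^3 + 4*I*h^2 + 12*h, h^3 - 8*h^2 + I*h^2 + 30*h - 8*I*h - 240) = h + 6*I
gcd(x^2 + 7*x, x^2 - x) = x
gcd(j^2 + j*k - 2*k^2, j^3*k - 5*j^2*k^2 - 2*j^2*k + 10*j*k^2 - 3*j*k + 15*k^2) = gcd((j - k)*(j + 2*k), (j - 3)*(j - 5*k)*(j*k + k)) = 1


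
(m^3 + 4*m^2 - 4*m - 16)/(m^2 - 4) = m + 4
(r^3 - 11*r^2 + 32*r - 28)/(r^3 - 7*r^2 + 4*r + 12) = (r^2 - 9*r + 14)/(r^2 - 5*r - 6)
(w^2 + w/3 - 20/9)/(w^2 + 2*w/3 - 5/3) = (w - 4/3)/(w - 1)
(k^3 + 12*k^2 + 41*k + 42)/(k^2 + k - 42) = (k^2 + 5*k + 6)/(k - 6)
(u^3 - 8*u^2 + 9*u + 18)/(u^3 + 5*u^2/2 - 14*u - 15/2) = 2*(u^2 - 5*u - 6)/(2*u^2 + 11*u + 5)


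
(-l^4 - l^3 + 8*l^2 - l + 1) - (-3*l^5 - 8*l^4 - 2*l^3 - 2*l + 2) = 3*l^5 + 7*l^4 + l^3 + 8*l^2 + l - 1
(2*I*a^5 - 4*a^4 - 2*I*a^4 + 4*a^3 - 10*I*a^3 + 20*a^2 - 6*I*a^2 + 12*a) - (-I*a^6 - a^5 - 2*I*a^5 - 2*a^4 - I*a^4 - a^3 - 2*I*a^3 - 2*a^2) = I*a^6 + a^5 + 4*I*a^5 - 2*a^4 - I*a^4 + 5*a^3 - 8*I*a^3 + 22*a^2 - 6*I*a^2 + 12*a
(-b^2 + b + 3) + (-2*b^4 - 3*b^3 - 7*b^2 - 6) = -2*b^4 - 3*b^3 - 8*b^2 + b - 3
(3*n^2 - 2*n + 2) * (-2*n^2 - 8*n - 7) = -6*n^4 - 20*n^3 - 9*n^2 - 2*n - 14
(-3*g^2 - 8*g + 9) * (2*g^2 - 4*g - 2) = -6*g^4 - 4*g^3 + 56*g^2 - 20*g - 18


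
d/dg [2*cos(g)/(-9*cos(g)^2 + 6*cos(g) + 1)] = 2*(9*sin(g)^2 - 10)*sin(g)/(9*sin(g)^2 + 6*cos(g) - 8)^2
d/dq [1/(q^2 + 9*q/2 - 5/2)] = 2*(-4*q - 9)/(2*q^2 + 9*q - 5)^2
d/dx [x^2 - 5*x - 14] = 2*x - 5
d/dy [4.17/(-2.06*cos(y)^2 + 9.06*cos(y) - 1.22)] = (37.7802 - 17.1804*cos(y))*sin(y)/(2.06*cos(y)^2 - 9.06*cos(y) + 1.22)^2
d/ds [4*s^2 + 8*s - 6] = 8*s + 8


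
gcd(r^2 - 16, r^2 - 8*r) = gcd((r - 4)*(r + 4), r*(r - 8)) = 1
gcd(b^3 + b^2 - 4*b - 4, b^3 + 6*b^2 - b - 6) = b + 1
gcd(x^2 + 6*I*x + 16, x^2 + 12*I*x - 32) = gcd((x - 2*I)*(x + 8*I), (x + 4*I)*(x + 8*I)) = x + 8*I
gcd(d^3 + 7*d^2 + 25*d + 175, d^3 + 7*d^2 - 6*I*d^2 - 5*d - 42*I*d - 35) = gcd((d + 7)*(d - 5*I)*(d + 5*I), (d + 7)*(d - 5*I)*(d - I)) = d^2 + d*(7 - 5*I) - 35*I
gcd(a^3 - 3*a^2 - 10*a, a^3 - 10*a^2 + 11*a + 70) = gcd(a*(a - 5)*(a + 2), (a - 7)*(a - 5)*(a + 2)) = a^2 - 3*a - 10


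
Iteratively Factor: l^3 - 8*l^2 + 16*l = (l)*(l^2 - 8*l + 16) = l*(l - 4)*(l - 4)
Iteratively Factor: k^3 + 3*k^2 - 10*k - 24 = (k + 2)*(k^2 + k - 12) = (k - 3)*(k + 2)*(k + 4)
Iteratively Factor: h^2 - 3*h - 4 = (h - 4)*(h + 1)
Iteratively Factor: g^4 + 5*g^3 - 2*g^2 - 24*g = (g + 4)*(g^3 + g^2 - 6*g) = (g - 2)*(g + 4)*(g^2 + 3*g) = g*(g - 2)*(g + 4)*(g + 3)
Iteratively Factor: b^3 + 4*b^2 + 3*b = (b + 1)*(b^2 + 3*b) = (b + 1)*(b + 3)*(b)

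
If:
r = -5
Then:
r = -5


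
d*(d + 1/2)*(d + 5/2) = d^3 + 3*d^2 + 5*d/4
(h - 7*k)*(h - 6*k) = h^2 - 13*h*k + 42*k^2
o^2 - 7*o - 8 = (o - 8)*(o + 1)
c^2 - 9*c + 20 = (c - 5)*(c - 4)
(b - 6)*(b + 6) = b^2 - 36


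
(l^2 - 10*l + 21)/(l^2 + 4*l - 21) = (l - 7)/(l + 7)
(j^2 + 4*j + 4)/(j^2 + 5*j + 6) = (j + 2)/(j + 3)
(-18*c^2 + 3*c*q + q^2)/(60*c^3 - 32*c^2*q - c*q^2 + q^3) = (-3*c + q)/(10*c^2 - 7*c*q + q^2)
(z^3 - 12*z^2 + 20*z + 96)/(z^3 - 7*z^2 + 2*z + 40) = (z^2 - 14*z + 48)/(z^2 - 9*z + 20)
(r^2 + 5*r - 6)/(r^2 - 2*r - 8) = (-r^2 - 5*r + 6)/(-r^2 + 2*r + 8)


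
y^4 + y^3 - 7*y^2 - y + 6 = (y - 2)*(y - 1)*(y + 1)*(y + 3)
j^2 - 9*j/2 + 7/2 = (j - 7/2)*(j - 1)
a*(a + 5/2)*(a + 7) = a^3 + 19*a^2/2 + 35*a/2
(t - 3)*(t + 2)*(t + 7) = t^3 + 6*t^2 - 13*t - 42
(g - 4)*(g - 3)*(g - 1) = g^3 - 8*g^2 + 19*g - 12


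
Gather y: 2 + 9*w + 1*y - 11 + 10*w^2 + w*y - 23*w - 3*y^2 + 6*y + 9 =10*w^2 - 14*w - 3*y^2 + y*(w + 7)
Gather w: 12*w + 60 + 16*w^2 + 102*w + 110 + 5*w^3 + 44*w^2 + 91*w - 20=5*w^3 + 60*w^2 + 205*w + 150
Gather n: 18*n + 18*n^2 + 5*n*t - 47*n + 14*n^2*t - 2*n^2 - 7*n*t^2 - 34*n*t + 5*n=n^2*(14*t + 16) + n*(-7*t^2 - 29*t - 24)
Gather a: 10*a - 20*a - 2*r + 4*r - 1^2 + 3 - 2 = -10*a + 2*r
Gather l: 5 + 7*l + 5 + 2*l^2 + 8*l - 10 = 2*l^2 + 15*l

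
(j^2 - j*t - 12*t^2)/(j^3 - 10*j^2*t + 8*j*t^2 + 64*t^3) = (-j - 3*t)/(-j^2 + 6*j*t + 16*t^2)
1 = 1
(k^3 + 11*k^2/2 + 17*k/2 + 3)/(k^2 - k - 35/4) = 2*(2*k^3 + 11*k^2 + 17*k + 6)/(4*k^2 - 4*k - 35)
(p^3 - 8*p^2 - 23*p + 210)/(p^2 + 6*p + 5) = (p^2 - 13*p + 42)/(p + 1)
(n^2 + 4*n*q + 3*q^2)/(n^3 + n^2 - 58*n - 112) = (n^2 + 4*n*q + 3*q^2)/(n^3 + n^2 - 58*n - 112)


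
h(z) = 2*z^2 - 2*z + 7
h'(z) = 4*z - 2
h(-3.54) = 39.14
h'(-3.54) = -16.16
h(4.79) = 43.31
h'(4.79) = 17.16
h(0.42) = 6.51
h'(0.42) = -0.32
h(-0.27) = 7.69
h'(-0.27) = -3.08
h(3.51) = 24.62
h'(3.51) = 12.04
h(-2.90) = 29.62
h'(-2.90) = -13.60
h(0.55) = 6.50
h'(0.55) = 0.20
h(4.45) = 37.70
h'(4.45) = 15.80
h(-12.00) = 319.00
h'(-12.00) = -50.00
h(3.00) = 19.00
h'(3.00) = 10.00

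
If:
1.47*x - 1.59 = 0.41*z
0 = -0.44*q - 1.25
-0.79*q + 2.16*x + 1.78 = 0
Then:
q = -2.84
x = -1.86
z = -10.56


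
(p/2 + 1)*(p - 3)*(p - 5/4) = p^3/2 - 9*p^2/8 - 19*p/8 + 15/4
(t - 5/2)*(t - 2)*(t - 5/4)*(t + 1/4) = t^4 - 11*t^3/2 + 147*t^2/16 - 115*t/32 - 25/16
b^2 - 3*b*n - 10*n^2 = (b - 5*n)*(b + 2*n)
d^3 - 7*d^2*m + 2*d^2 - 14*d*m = d*(d + 2)*(d - 7*m)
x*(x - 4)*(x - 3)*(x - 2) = x^4 - 9*x^3 + 26*x^2 - 24*x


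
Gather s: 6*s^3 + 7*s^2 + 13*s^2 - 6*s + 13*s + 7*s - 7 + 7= 6*s^3 + 20*s^2 + 14*s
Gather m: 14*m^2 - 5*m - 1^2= 14*m^2 - 5*m - 1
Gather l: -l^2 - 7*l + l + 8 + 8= -l^2 - 6*l + 16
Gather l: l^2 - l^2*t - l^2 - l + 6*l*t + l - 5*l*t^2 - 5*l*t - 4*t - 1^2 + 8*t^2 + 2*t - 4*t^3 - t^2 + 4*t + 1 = -l^2*t + l*(-5*t^2 + t) - 4*t^3 + 7*t^2 + 2*t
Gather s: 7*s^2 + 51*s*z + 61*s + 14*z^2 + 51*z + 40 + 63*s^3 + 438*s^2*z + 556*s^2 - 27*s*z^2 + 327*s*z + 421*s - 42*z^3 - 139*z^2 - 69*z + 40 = 63*s^3 + s^2*(438*z + 563) + s*(-27*z^2 + 378*z + 482) - 42*z^3 - 125*z^2 - 18*z + 80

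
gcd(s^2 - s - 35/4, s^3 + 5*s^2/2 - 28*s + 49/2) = s - 7/2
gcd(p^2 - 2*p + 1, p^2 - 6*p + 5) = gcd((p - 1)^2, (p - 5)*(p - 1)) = p - 1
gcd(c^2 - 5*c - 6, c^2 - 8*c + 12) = c - 6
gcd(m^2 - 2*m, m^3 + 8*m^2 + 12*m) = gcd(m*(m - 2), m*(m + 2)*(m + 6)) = m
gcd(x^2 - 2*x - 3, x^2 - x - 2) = x + 1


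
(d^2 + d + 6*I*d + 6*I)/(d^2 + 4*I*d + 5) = (d^2 + d + 6*I*d + 6*I)/(d^2 + 4*I*d + 5)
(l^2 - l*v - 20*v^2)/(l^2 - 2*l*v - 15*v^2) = (l + 4*v)/(l + 3*v)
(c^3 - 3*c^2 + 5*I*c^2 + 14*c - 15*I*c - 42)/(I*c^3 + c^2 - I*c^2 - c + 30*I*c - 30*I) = (-I*c^3 + c^2*(5 + 3*I) - c*(15 + 14*I) + 42*I)/(c^3 - c^2*(1 + I) + c*(30 + I) - 30)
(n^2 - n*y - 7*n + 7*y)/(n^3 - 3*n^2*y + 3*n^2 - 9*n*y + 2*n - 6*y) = (n^2 - n*y - 7*n + 7*y)/(n^3 - 3*n^2*y + 3*n^2 - 9*n*y + 2*n - 6*y)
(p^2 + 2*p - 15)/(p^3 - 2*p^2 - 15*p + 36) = (p + 5)/(p^2 + p - 12)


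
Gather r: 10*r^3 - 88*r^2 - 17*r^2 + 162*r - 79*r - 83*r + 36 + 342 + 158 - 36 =10*r^3 - 105*r^2 + 500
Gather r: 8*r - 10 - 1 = 8*r - 11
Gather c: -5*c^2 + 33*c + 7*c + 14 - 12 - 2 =-5*c^2 + 40*c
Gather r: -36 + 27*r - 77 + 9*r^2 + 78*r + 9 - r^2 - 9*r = 8*r^2 + 96*r - 104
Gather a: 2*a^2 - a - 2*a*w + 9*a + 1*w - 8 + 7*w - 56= 2*a^2 + a*(8 - 2*w) + 8*w - 64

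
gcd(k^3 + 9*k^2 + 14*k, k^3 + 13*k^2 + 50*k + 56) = k^2 + 9*k + 14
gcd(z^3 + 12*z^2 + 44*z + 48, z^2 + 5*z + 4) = z + 4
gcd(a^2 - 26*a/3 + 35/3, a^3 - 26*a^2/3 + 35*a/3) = a^2 - 26*a/3 + 35/3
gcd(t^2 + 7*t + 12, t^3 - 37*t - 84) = t^2 + 7*t + 12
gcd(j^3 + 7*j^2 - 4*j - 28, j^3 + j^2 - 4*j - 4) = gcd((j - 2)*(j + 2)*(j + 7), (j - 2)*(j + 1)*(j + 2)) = j^2 - 4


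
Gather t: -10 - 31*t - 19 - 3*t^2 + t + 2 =-3*t^2 - 30*t - 27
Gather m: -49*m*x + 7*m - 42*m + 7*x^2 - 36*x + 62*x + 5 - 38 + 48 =m*(-49*x - 35) + 7*x^2 + 26*x + 15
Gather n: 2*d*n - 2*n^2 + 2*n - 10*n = -2*n^2 + n*(2*d - 8)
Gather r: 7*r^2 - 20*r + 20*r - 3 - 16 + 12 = 7*r^2 - 7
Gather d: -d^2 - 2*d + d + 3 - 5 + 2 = -d^2 - d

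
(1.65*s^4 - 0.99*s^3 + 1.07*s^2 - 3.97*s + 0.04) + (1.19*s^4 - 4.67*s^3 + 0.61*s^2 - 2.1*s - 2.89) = 2.84*s^4 - 5.66*s^3 + 1.68*s^2 - 6.07*s - 2.85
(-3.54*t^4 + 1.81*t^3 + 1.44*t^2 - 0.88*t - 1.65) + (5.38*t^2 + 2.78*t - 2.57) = -3.54*t^4 + 1.81*t^3 + 6.82*t^2 + 1.9*t - 4.22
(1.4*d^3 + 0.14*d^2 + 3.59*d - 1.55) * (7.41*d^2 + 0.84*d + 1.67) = 10.374*d^5 + 2.2134*d^4 + 29.0575*d^3 - 8.2361*d^2 + 4.6933*d - 2.5885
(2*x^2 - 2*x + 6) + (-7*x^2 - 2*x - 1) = -5*x^2 - 4*x + 5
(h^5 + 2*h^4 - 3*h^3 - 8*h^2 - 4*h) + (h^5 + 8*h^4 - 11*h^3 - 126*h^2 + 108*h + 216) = 2*h^5 + 10*h^4 - 14*h^3 - 134*h^2 + 104*h + 216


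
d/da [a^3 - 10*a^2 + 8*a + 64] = 3*a^2 - 20*a + 8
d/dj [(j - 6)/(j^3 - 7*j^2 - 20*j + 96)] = (j^3 - 7*j^2 - 20*j + (j - 6)*(-3*j^2 + 14*j + 20) + 96)/(j^3 - 7*j^2 - 20*j + 96)^2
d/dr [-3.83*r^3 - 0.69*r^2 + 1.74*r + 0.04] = -11.49*r^2 - 1.38*r + 1.74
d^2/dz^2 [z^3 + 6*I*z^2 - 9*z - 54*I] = 6*z + 12*I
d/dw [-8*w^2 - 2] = -16*w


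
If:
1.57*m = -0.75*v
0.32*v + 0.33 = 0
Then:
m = 0.49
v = -1.03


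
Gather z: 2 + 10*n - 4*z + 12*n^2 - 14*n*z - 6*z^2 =12*n^2 + 10*n - 6*z^2 + z*(-14*n - 4) + 2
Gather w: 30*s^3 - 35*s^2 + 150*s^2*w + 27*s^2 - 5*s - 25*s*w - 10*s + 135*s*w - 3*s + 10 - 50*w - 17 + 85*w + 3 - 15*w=30*s^3 - 8*s^2 - 18*s + w*(150*s^2 + 110*s + 20) - 4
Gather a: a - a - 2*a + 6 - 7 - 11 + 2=-2*a - 10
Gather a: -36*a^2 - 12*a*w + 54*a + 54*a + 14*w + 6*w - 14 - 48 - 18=-36*a^2 + a*(108 - 12*w) + 20*w - 80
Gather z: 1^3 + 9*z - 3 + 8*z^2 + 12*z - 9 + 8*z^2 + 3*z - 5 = 16*z^2 + 24*z - 16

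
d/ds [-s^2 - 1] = -2*s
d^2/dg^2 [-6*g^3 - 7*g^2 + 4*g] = -36*g - 14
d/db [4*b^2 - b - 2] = 8*b - 1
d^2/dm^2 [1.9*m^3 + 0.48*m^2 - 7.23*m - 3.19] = 11.4*m + 0.96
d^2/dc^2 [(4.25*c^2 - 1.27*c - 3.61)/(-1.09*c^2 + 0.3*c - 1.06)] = (7.105427357601e-15*c^4 + 0.238274000000001*c^3 + 55.196946*c^2 - 15.886968*c - 16.435068)/(1.295029*c^6 - 1.06929*c^5 + 4.072458*c^4 - 2.10672*c^3 + 3.960372*c^2 - 1.01124*c + 1.191016)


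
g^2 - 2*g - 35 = (g - 7)*(g + 5)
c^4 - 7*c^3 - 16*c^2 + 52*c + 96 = (c - 8)*(c - 3)*(c + 2)^2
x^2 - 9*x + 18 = (x - 6)*(x - 3)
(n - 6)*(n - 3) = n^2 - 9*n + 18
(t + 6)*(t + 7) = t^2 + 13*t + 42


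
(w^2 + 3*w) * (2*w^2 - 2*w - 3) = 2*w^4 + 4*w^3 - 9*w^2 - 9*w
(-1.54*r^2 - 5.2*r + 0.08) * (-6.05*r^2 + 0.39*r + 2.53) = 9.317*r^4 + 30.8594*r^3 - 6.4082*r^2 - 13.1248*r + 0.2024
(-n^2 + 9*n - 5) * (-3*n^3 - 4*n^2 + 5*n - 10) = 3*n^5 - 23*n^4 - 26*n^3 + 75*n^2 - 115*n + 50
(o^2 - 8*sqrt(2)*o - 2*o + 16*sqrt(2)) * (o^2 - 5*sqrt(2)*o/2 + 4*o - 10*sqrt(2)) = o^4 - 21*sqrt(2)*o^3/2 + 2*o^3 - 21*sqrt(2)*o^2 + 32*o^2 + 80*o + 84*sqrt(2)*o - 320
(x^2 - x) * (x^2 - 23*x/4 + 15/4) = x^4 - 27*x^3/4 + 19*x^2/2 - 15*x/4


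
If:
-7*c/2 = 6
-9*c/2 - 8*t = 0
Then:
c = -12/7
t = 27/28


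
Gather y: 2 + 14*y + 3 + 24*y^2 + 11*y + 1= 24*y^2 + 25*y + 6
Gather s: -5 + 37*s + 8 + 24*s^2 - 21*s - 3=24*s^2 + 16*s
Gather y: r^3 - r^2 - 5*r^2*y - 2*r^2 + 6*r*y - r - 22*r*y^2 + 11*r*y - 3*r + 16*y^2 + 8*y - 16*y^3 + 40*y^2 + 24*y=r^3 - 3*r^2 - 4*r - 16*y^3 + y^2*(56 - 22*r) + y*(-5*r^2 + 17*r + 32)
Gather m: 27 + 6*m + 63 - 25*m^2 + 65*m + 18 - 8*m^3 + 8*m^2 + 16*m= -8*m^3 - 17*m^2 + 87*m + 108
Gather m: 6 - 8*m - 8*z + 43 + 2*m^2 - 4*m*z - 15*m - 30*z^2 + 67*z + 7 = 2*m^2 + m*(-4*z - 23) - 30*z^2 + 59*z + 56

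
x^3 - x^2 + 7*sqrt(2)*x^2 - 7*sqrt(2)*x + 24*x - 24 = (x - 1)*(x + 3*sqrt(2))*(x + 4*sqrt(2))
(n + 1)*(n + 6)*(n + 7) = n^3 + 14*n^2 + 55*n + 42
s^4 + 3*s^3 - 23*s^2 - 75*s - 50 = (s - 5)*(s + 1)*(s + 2)*(s + 5)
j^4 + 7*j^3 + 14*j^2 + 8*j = j*(j + 1)*(j + 2)*(j + 4)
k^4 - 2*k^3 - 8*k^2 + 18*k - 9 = (k - 3)*(k - 1)^2*(k + 3)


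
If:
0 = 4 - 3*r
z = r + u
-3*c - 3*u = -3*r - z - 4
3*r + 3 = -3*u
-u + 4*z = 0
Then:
No Solution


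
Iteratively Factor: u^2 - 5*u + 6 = (u - 2)*(u - 3)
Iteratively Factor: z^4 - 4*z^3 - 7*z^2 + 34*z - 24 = (z + 3)*(z^3 - 7*z^2 + 14*z - 8) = (z - 4)*(z + 3)*(z^2 - 3*z + 2) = (z - 4)*(z - 2)*(z + 3)*(z - 1)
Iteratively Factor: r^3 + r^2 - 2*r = (r)*(r^2 + r - 2) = r*(r - 1)*(r + 2)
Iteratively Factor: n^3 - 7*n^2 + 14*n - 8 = (n - 2)*(n^2 - 5*n + 4) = (n - 2)*(n - 1)*(n - 4)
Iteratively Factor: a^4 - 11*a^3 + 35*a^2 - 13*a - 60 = (a - 4)*(a^3 - 7*a^2 + 7*a + 15) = (a - 5)*(a - 4)*(a^2 - 2*a - 3) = (a - 5)*(a - 4)*(a + 1)*(a - 3)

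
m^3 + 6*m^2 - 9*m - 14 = (m - 2)*(m + 1)*(m + 7)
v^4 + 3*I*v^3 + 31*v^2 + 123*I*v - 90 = (v - 6*I)*(v + I)*(v + 3*I)*(v + 5*I)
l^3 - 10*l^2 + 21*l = l*(l - 7)*(l - 3)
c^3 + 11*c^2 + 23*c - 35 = (c - 1)*(c + 5)*(c + 7)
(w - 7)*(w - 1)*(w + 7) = w^3 - w^2 - 49*w + 49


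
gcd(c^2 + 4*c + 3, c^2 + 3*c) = c + 3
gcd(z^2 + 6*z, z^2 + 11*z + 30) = z + 6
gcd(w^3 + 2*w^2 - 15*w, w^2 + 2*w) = w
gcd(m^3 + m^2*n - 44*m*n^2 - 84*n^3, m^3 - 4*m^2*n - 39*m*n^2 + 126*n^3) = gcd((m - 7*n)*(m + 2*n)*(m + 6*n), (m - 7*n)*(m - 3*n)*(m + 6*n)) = m^2 - m*n - 42*n^2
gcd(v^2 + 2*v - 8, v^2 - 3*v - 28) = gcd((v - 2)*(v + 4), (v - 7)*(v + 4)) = v + 4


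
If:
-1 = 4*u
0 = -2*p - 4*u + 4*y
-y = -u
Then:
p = 0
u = -1/4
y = -1/4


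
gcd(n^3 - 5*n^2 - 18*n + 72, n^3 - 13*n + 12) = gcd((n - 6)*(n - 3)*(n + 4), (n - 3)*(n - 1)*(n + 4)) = n^2 + n - 12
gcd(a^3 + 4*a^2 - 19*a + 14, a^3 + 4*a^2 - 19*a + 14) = a^3 + 4*a^2 - 19*a + 14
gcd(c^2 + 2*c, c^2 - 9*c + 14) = 1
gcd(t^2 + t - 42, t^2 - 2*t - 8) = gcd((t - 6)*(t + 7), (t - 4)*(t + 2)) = 1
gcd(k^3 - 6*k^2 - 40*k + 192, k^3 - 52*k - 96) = k^2 - 2*k - 48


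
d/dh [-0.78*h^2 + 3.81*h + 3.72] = 3.81 - 1.56*h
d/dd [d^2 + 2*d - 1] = 2*d + 2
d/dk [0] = 0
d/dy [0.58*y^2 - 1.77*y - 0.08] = 1.16*y - 1.77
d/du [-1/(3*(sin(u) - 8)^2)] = 2*cos(u)/(3*(sin(u) - 8)^3)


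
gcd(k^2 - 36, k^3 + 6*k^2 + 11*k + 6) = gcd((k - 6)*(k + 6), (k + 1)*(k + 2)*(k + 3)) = 1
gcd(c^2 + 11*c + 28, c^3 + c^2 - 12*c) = c + 4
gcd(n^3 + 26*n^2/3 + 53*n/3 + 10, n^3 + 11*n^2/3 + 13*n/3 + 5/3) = n^2 + 8*n/3 + 5/3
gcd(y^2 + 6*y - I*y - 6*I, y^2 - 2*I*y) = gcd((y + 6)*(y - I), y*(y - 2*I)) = 1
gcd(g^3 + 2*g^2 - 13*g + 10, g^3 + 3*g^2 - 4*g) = g - 1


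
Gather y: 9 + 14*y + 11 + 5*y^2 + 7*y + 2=5*y^2 + 21*y + 22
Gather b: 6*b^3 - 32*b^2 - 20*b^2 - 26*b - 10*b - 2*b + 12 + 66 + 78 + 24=6*b^3 - 52*b^2 - 38*b + 180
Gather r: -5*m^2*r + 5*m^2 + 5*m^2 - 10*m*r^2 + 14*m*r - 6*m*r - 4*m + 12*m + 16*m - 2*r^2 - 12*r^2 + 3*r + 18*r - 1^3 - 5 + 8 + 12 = 10*m^2 + 24*m + r^2*(-10*m - 14) + r*(-5*m^2 + 8*m + 21) + 14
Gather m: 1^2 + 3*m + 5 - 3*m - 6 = 0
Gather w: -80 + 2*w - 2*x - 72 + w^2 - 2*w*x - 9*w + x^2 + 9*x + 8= w^2 + w*(-2*x - 7) + x^2 + 7*x - 144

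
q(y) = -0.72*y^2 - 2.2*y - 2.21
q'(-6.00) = 6.44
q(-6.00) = -14.93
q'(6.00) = -10.84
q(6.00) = -41.33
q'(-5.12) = 5.17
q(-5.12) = -9.82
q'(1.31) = -4.09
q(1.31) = -6.33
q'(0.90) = -3.50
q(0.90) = -4.77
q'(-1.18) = -0.50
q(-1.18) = -0.62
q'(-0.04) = -2.14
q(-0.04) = -2.12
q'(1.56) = -4.45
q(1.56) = -7.39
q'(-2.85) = 1.90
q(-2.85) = -1.79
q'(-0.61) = -1.32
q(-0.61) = -1.14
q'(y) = -1.44*y - 2.2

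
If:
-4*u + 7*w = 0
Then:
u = 7*w/4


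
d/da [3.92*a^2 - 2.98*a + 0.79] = 7.84*a - 2.98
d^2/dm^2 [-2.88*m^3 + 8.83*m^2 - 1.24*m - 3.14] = 17.66 - 17.28*m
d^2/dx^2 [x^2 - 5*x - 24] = 2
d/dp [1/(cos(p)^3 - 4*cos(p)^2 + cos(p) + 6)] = (3*cos(p)^2 - 8*cos(p) + 1)*sin(p)/(cos(p)^3 - 4*cos(p)^2 + cos(p) + 6)^2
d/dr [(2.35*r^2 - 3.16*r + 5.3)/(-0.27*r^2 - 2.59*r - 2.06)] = (-6.9397*r^2 - 6.82*r + 20.2366)/(0.0729*r^4 + 1.3986*r^3 + 7.8205*r^2 + 10.6708*r + 4.2436)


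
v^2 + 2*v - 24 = (v - 4)*(v + 6)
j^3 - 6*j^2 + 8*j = j*(j - 4)*(j - 2)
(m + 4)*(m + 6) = m^2 + 10*m + 24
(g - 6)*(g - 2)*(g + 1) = g^3 - 7*g^2 + 4*g + 12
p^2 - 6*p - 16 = (p - 8)*(p + 2)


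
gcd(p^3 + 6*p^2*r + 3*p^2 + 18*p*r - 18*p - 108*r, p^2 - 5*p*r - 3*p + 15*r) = p - 3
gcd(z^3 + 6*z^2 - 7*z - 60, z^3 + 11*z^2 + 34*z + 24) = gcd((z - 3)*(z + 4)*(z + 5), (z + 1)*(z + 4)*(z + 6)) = z + 4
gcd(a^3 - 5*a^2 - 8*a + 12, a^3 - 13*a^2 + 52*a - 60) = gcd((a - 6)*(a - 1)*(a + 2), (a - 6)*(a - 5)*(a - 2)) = a - 6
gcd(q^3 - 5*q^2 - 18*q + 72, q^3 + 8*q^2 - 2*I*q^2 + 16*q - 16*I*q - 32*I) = q + 4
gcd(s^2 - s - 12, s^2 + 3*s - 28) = s - 4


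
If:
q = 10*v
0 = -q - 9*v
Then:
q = 0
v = 0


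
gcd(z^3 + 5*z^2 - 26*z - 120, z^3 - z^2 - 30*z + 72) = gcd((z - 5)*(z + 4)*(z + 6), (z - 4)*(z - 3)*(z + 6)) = z + 6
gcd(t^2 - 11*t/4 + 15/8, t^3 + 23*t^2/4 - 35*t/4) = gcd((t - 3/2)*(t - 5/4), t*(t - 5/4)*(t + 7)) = t - 5/4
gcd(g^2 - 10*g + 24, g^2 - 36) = g - 6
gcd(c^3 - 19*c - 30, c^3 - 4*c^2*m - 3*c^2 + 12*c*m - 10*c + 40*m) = c^2 - 3*c - 10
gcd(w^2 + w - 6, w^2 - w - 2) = w - 2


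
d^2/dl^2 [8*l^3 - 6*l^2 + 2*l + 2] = 48*l - 12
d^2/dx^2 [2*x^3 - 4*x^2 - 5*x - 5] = 12*x - 8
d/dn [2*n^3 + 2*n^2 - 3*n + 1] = 6*n^2 + 4*n - 3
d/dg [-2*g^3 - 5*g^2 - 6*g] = -6*g^2 - 10*g - 6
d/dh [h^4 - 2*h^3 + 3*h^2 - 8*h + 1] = 4*h^3 - 6*h^2 + 6*h - 8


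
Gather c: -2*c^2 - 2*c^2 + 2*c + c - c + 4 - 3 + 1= -4*c^2 + 2*c + 2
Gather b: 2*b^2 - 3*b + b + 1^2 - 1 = 2*b^2 - 2*b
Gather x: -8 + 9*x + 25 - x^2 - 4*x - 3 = -x^2 + 5*x + 14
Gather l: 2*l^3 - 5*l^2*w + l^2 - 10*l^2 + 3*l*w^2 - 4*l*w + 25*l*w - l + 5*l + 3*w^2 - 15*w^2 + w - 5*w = 2*l^3 + l^2*(-5*w - 9) + l*(3*w^2 + 21*w + 4) - 12*w^2 - 4*w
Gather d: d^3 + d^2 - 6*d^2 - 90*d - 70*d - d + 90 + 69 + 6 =d^3 - 5*d^2 - 161*d + 165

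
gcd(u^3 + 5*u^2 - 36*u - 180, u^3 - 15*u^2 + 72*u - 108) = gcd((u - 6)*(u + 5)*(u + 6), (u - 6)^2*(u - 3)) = u - 6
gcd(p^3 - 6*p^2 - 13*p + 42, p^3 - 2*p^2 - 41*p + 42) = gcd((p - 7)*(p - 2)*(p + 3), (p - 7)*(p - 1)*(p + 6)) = p - 7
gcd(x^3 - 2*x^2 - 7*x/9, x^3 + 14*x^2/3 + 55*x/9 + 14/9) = x + 1/3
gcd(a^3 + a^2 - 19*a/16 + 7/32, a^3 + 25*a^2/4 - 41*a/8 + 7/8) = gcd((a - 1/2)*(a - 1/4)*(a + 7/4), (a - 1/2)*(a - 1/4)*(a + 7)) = a^2 - 3*a/4 + 1/8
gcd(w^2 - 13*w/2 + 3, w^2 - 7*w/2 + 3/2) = w - 1/2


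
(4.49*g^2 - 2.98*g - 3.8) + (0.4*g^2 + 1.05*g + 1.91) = 4.89*g^2 - 1.93*g - 1.89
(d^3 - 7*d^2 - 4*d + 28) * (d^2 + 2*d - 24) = d^5 - 5*d^4 - 42*d^3 + 188*d^2 + 152*d - 672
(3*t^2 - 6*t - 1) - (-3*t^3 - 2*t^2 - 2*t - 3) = 3*t^3 + 5*t^2 - 4*t + 2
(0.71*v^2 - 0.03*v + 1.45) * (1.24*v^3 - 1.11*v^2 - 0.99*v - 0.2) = 0.8804*v^5 - 0.8253*v^4 + 1.1284*v^3 - 1.7218*v^2 - 1.4295*v - 0.29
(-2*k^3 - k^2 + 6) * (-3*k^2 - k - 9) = 6*k^5 + 5*k^4 + 19*k^3 - 9*k^2 - 6*k - 54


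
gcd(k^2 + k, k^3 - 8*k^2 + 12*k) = k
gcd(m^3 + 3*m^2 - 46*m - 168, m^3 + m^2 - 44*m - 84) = m^2 - m - 42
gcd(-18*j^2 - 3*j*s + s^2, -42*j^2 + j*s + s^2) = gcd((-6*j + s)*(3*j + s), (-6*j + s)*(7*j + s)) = -6*j + s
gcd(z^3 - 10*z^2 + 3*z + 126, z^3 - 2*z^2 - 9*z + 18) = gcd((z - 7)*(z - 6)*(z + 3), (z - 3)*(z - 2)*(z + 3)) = z + 3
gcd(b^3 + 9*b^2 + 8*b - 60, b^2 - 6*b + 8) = b - 2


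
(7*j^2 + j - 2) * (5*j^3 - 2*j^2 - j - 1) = 35*j^5 - 9*j^4 - 19*j^3 - 4*j^2 + j + 2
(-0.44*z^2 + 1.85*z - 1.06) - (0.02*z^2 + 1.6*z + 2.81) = -0.46*z^2 + 0.25*z - 3.87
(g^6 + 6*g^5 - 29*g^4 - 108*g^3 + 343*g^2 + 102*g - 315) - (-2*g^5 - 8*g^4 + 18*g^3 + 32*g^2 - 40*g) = g^6 + 8*g^5 - 21*g^4 - 126*g^3 + 311*g^2 + 142*g - 315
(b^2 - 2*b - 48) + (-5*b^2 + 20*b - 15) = -4*b^2 + 18*b - 63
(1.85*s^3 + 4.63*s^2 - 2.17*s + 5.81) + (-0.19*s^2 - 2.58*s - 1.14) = 1.85*s^3 + 4.44*s^2 - 4.75*s + 4.67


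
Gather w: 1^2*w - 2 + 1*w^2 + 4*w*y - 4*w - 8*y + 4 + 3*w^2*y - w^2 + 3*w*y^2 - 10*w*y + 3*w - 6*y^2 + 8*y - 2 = 3*w^2*y + w*(3*y^2 - 6*y) - 6*y^2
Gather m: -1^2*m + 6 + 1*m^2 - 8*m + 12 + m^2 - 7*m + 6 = 2*m^2 - 16*m + 24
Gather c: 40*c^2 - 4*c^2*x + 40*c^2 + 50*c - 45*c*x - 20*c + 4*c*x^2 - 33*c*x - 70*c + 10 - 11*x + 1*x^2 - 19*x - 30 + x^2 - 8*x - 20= c^2*(80 - 4*x) + c*(4*x^2 - 78*x - 40) + 2*x^2 - 38*x - 40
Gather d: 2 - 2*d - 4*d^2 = -4*d^2 - 2*d + 2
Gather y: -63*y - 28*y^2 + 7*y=-28*y^2 - 56*y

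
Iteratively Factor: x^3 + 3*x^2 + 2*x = (x)*(x^2 + 3*x + 2) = x*(x + 1)*(x + 2)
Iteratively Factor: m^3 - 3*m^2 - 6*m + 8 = (m + 2)*(m^2 - 5*m + 4) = (m - 1)*(m + 2)*(m - 4)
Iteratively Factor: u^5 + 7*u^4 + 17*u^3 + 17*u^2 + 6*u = (u + 2)*(u^4 + 5*u^3 + 7*u^2 + 3*u) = (u + 2)*(u + 3)*(u^3 + 2*u^2 + u) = u*(u + 2)*(u + 3)*(u^2 + 2*u + 1) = u*(u + 1)*(u + 2)*(u + 3)*(u + 1)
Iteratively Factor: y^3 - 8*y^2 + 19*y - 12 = (y - 3)*(y^2 - 5*y + 4) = (y - 3)*(y - 1)*(y - 4)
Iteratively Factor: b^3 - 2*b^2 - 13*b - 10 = (b - 5)*(b^2 + 3*b + 2) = (b - 5)*(b + 1)*(b + 2)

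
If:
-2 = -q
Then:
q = 2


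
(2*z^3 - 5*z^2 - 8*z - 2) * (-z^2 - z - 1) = -2*z^5 + 3*z^4 + 11*z^3 + 15*z^2 + 10*z + 2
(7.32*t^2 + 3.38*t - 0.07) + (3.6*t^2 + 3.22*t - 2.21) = 10.92*t^2 + 6.6*t - 2.28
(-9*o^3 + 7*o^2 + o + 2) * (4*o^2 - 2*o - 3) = -36*o^5 + 46*o^4 + 17*o^3 - 15*o^2 - 7*o - 6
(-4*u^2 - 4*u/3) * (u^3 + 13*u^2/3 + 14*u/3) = -4*u^5 - 56*u^4/3 - 220*u^3/9 - 56*u^2/9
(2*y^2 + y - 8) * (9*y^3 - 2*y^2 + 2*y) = 18*y^5 + 5*y^4 - 70*y^3 + 18*y^2 - 16*y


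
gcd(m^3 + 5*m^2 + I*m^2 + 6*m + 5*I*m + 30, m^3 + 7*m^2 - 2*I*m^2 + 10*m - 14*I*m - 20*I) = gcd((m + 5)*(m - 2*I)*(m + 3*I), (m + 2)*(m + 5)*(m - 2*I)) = m^2 + m*(5 - 2*I) - 10*I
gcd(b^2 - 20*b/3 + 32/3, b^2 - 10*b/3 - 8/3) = b - 4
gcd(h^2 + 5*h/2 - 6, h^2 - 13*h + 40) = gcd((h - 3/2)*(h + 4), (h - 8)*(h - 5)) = 1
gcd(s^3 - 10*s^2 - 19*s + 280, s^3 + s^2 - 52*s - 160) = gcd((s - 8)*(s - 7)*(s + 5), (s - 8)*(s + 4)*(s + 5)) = s^2 - 3*s - 40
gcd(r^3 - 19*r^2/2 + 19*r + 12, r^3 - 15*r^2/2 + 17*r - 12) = r - 4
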